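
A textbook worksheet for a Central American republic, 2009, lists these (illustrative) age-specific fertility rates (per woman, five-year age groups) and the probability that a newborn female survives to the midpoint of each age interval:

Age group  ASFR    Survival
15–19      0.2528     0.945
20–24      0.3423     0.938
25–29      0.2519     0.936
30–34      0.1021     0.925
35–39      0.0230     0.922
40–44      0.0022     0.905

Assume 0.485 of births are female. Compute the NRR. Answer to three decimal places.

2.215

Proportion female at birth = 0.485.
Survival-weighted fertility by age (5·fₓ·Sₓ):
  15–19: 5 × 0.2528 × 0.945 = 1.19448
  20–24: 5 × 0.3423 × 0.938 = 1.60539
  25–29: 5 × 0.2519 × 0.936 = 1.17889
  30–34: 5 × 0.1021 × 0.925 = 0.47221
  35–39: 5 × 0.0230 × 0.922 = 0.10603
  40–44: 5 × 0.0022 × 0.905 = 0.00996
Sum = 4.56696
NRR = 0.485 × 4.56696 = 2.21498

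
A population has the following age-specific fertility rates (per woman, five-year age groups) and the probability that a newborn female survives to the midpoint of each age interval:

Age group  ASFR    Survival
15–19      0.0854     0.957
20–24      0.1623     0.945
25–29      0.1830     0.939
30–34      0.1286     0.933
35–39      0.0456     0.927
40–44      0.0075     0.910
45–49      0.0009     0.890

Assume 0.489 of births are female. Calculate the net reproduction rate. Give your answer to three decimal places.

1.410

Proportion female at birth = 0.489.
Each age group contributes 5 × ASFR × survival:
  15–19: 5 × 0.0854 × 0.957 = 0.40864
  20–24: 5 × 0.1623 × 0.945 = 0.76687
  25–29: 5 × 0.1830 × 0.939 = 0.85919
  30–34: 5 × 0.1286 × 0.933 = 0.59992
  35–39: 5 × 0.0456 × 0.927 = 0.21136
  40–44: 5 × 0.0075 × 0.910 = 0.03413
  45–49: 5 × 0.0009 × 0.890 = 0.00401
Sum = 2.88412
NRR = 0.489 × 2.88412 = 1.41033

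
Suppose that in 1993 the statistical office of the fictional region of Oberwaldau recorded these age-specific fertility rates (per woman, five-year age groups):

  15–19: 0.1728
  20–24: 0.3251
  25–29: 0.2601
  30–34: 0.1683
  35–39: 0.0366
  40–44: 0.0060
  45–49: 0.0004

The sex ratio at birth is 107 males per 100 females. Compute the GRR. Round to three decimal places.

2.341

Proportion female at birth = 100 / (100 + 107) = 0.48309.
Sum of ASFRs = 0.1728 + 0.3251 + 0.2601 + 0.1683 + 0.0366 + 0.0060 + 0.0004 = 0.9693
TFR = 5 × 0.9693 = 4.8465
GRR = 0.48309 × 4.8465 = 2.34130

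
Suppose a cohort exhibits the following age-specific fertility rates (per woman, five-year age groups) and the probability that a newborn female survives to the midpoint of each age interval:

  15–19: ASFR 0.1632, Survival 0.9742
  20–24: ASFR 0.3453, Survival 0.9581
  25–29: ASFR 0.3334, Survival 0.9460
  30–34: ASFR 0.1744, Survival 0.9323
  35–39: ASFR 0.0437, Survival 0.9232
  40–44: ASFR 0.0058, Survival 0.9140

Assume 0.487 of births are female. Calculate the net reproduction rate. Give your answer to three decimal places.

2.468

Proportion female at birth = 0.487.
Per-age-group product (5 × ASFR × survival probability):
  15–19: 5 × 0.1632 × 0.9742 = 0.79495
  20–24: 5 × 0.3453 × 0.9581 = 1.65416
  25–29: 5 × 0.3334 × 0.9460 = 1.57698
  30–34: 5 × 0.1744 × 0.9323 = 0.81297
  35–39: 5 × 0.0437 × 0.9232 = 0.20172
  40–44: 5 × 0.0058 × 0.9140 = 0.02651
Sum = 5.06729
NRR = 0.487 × 5.06729 = 2.46777
With NRR above 1 the population is above replacement fertility.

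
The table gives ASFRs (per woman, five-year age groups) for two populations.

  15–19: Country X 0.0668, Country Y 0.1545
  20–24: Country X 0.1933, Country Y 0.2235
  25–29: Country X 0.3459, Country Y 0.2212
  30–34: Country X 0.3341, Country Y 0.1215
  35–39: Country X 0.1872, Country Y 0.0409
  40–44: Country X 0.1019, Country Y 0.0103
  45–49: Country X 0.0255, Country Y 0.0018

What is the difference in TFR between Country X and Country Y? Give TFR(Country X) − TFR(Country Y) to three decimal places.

Country X:
  Sum of ASFRs = 0.0668 + 0.1933 + 0.3459 + 0.3341 + 0.1872 + 0.1019 + 0.0255 = 1.2547
  TFR = 5 × 1.2547 = 6.2735
Country Y:
  Sum of ASFRs = 0.1545 + 0.2235 + 0.2212 + 0.1215 + 0.0409 + 0.0103 + 0.0018 = 0.7737
  TFR = 5 × 0.7737 = 3.8685
Difference = 6.2735 − 3.8685 = 2.405

2.405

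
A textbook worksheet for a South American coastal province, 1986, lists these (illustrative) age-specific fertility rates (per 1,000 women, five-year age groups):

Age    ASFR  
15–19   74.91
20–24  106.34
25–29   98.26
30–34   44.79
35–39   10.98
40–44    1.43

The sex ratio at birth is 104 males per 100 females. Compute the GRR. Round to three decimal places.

0.825

Proportion female at birth = 100 / (100 + 104) = 0.49020.
Sum of ASFRs = 74.91 + 106.34 + 98.26 + 44.79 + 10.98 + 1.43 = 336.71
TFR = 5 × 336.71 / 1000 = 1.68355
GRR = 0.49020 × 1.68355 = 0.82528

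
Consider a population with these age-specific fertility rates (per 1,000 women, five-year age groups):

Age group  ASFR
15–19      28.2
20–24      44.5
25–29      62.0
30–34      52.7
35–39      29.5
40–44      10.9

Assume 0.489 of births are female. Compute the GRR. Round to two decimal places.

Proportion female at birth = 0.489.
Sum of ASFRs = 28.2 + 44.5 + 62.0 + 52.7 + 29.5 + 10.9 = 227.8
TFR = 5 × 227.8 / 1000 = 1.139
GRR = 0.489 × 1.139 = 0.55697

0.56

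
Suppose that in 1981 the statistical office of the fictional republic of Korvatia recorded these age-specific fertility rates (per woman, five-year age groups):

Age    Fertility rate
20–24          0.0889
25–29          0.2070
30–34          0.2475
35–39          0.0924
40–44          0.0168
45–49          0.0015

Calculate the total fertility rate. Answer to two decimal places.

Sum of ASFRs = 0.0889 + 0.2070 + 0.2475 + 0.0924 + 0.0168 + 0.0015 = 0.6541
TFR = 5 × 0.6541 = 3.2705

3.27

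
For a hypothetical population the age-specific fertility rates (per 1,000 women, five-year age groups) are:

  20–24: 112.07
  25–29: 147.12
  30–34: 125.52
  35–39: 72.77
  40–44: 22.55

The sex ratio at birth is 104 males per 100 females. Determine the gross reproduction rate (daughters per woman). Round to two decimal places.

1.18

Proportion female at birth = 100 / (100 + 104) = 0.49020.
Sum of ASFRs = 112.07 + 147.12 + 125.52 + 72.77 + 22.55 = 480.03
TFR = 5 × 480.03 / 1000 = 2.40015
GRR = 0.49020 × 2.40015 = 1.17655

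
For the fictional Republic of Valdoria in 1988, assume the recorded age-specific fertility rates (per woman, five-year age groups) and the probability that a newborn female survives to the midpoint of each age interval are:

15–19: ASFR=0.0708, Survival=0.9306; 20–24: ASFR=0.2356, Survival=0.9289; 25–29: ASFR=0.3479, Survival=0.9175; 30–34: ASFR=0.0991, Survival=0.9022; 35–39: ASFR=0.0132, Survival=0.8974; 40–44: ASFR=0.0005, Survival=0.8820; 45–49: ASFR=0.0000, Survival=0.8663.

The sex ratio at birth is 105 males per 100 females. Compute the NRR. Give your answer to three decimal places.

1.721

Proportion female at birth = 100 / (100 + 105) = 0.48780.
Survival-weighted fertility by age (5·fₓ·Sₓ):
  15–19: 5 × 0.0708 × 0.9306 = 0.32943
  20–24: 5 × 0.2356 × 0.9289 = 1.09424
  25–29: 5 × 0.3479 × 0.9175 = 1.59599
  30–34: 5 × 0.0991 × 0.9022 = 0.44704
  35–39: 5 × 0.0132 × 0.8974 = 0.05923
  40–44: 5 × 0.0005 × 0.8820 = 0.00221
  45–49: 5 × 0.0000 × 0.8663 = 0.00000
Sum = 3.52814
NRR = 0.48780 × 3.52814 = 1.72103
An NRR exceeding 1 indicates intrinsic growth under these rates.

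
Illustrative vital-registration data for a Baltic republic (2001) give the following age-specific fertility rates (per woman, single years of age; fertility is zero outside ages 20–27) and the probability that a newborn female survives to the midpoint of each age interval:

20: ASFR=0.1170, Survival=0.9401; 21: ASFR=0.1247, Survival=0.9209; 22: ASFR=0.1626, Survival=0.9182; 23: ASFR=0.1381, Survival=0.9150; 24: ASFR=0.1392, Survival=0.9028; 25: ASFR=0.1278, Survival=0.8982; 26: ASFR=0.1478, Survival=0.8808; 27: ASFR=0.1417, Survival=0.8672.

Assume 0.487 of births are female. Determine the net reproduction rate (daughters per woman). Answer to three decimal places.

0.484

Proportion female at birth = 0.487.
Per-age-group product (1 × ASFR × survival probability):
  20: 1 × 0.1170 × 0.9401 = 0.10999
  21: 1 × 0.1247 × 0.9209 = 0.11484
  22: 1 × 0.1626 × 0.9182 = 0.14930
  23: 1 × 0.1381 × 0.9150 = 0.12636
  24: 1 × 0.1392 × 0.9028 = 0.12567
  25: 1 × 0.1278 × 0.8982 = 0.11479
  26: 1 × 0.1478 × 0.8808 = 0.13018
  27: 1 × 0.1417 × 0.8672 = 0.12288
Sum = 0.99401
NRR = 0.487 × 0.99401 = 0.48408
With NRR below 1 the population is below replacement fertility.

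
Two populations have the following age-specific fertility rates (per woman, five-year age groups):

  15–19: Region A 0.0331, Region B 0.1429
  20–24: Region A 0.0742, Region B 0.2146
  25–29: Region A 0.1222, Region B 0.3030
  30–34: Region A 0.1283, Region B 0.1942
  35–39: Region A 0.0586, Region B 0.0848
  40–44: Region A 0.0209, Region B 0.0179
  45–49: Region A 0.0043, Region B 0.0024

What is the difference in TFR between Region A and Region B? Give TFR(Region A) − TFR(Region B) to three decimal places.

Region A:
  Sum of ASFRs = 0.0331 + 0.0742 + 0.1222 + 0.1283 + 0.0586 + 0.0209 + 0.0043 = 0.4416
  TFR = 5 × 0.4416 = 2.208
Region B:
  Sum of ASFRs = 0.1429 + 0.2146 + 0.3030 + 0.1942 + 0.0848 + 0.0179 + 0.0024 = 0.9598
  TFR = 5 × 0.9598 = 4.799
Difference = 2.208 − 4.799 = -2.591

-2.591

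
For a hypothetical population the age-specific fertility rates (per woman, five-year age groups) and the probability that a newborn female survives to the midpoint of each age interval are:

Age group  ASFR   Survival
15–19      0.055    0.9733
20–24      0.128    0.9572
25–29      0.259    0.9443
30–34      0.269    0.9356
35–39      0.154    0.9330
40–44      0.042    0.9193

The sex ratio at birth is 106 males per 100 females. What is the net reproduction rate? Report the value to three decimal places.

Proportion female at birth = 100 / (100 + 106) = 0.48544.
Survival-weighted fertility by age (5·fₓ·Sₓ):
  15–19: 5 × 0.055 × 0.9733 = 0.26766
  20–24: 5 × 0.128 × 0.9572 = 0.61261
  25–29: 5 × 0.259 × 0.9443 = 1.22287
  30–34: 5 × 0.269 × 0.9356 = 1.25838
  35–39: 5 × 0.154 × 0.9330 = 0.71841
  40–44: 5 × 0.042 × 0.9193 = 0.19305
Sum = 4.27298
NRR = 0.48544 × 4.27298 = 2.07428

2.074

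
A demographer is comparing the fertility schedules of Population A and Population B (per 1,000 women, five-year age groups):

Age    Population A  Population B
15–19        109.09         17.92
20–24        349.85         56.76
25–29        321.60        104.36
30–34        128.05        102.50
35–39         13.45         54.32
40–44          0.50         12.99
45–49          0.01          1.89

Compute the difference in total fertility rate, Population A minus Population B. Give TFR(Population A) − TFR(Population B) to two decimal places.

Population A:
  Sum of ASFRs = 109.09 + 349.85 + 321.60 + 128.05 + 13.45 + 0.50 + 0.01 = 922.55
  TFR = 5 × 922.55 / 1000 = 4.61275
Population B:
  Sum of ASFRs = 17.92 + 56.76 + 104.36 + 102.50 + 54.32 + 12.99 + 1.89 = 350.74
  TFR = 5 × 350.74 / 1000 = 1.7537
Difference = 4.61275 − 1.7537 = 2.85905

2.86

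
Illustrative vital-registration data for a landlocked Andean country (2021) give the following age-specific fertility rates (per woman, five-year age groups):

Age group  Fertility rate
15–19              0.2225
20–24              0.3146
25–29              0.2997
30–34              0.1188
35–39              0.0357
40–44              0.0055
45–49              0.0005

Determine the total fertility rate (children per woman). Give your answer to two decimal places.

4.99

Sum of ASFRs = 0.2225 + 0.3146 + 0.2997 + 0.1188 + 0.0357 + 0.0055 + 0.0005 = 0.9973
TFR = 5 × 0.9973 = 4.9865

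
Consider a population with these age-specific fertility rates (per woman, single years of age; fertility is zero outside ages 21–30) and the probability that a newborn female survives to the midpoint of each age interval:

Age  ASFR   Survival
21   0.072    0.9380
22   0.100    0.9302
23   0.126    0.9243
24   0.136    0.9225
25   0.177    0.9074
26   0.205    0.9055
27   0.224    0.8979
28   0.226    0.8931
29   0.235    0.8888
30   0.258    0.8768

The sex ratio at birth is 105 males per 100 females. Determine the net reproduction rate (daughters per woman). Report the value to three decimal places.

0.774

Proportion female at birth = 100 / (100 + 105) = 0.48780.
Weighting each age-specific rate by interval width and survival:
  21: 1 × 0.072 × 0.9380 = 0.06754
  22: 1 × 0.100 × 0.9302 = 0.09302
  23: 1 × 0.126 × 0.9243 = 0.11646
  24: 1 × 0.136 × 0.9225 = 0.12546
  25: 1 × 0.177 × 0.9074 = 0.16061
  26: 1 × 0.205 × 0.9055 = 0.18563
  27: 1 × 0.224 × 0.8979 = 0.20113
  28: 1 × 0.226 × 0.8931 = 0.20184
  29: 1 × 0.235 × 0.8888 = 0.20887
  30: 1 × 0.258 × 0.8768 = 0.22621
Sum = 1.58677
NRR = 0.48780 × 1.58677 = 0.77403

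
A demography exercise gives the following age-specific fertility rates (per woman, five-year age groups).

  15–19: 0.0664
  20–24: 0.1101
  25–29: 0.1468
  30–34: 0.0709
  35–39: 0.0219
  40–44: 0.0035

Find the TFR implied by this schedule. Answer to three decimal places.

2.098

Sum of ASFRs = 0.0664 + 0.1101 + 0.1468 + 0.0709 + 0.0219 + 0.0035 = 0.4196
TFR = 5 × 0.4196 = 2.098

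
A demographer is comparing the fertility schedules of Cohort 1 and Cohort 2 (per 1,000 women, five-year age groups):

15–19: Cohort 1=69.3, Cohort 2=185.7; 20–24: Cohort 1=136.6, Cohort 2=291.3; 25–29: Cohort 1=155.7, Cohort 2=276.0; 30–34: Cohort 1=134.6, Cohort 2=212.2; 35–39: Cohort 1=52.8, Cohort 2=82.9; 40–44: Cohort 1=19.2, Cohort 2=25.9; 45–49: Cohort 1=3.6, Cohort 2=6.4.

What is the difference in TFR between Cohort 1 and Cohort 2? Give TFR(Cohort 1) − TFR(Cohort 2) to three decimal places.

-2.543

Cohort 1:
  Sum of ASFRs = 69.3 + 136.6 + 155.7 + 134.6 + 52.8 + 19.2 + 3.6 = 571.8
  TFR = 5 × 571.8 / 1000 = 2.859
Cohort 2:
  Sum of ASFRs = 185.7 + 291.3 + 276.0 + 212.2 + 82.9 + 25.9 + 6.4 = 1080.4
  TFR = 5 × 1080.4 / 1000 = 5.402
Difference = 2.859 − 5.402 = -2.543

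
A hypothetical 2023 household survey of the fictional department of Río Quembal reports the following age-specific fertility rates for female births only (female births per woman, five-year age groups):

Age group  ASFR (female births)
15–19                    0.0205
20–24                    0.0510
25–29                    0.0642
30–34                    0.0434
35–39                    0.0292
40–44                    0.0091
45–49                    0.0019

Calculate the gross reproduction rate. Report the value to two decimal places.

Sum of female ASFRs = 0.0205 + 0.0510 + 0.0642 + 0.0434 + 0.0292 + 0.0091 + 0.0019 = 0.2193
GRR = 5 × 0.2193 = 1.0965

1.10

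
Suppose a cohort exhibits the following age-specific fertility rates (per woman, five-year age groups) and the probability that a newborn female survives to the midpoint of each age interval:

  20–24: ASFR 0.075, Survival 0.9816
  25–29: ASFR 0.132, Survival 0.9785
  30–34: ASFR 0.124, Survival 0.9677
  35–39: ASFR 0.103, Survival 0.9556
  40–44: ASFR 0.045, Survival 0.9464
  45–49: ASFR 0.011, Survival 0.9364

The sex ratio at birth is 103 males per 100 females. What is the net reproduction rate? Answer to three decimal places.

Proportion female at birth = 100 / (100 + 103) = 0.49261.
Survival-weighted fertility by age (5·fₓ·Sₓ):
  20–24: 5 × 0.075 × 0.9816 = 0.36810
  25–29: 5 × 0.132 × 0.9785 = 0.64581
  30–34: 5 × 0.124 × 0.9677 = 0.59997
  35–39: 5 × 0.103 × 0.9556 = 0.49213
  40–44: 5 × 0.045 × 0.9464 = 0.21294
  45–49: 5 × 0.011 × 0.9364 = 0.05150
Sum = 2.37045
NRR = 0.49261 × 2.37045 = 1.16771
With NRR above 1 the population is above replacement fertility.

1.168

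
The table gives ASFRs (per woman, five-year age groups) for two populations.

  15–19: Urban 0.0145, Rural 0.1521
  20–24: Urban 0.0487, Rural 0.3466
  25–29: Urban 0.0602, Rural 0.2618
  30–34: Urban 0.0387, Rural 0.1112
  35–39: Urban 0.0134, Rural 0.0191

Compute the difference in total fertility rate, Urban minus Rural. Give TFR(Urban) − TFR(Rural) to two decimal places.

Urban:
  Sum of ASFRs = 0.0145 + 0.0487 + 0.0602 + 0.0387 + 0.0134 = 0.1755
  TFR = 5 × 0.1755 = 0.8775
Rural:
  Sum of ASFRs = 0.1521 + 0.3466 + 0.2618 + 0.1112 + 0.0191 = 0.8908
  TFR = 5 × 0.8908 = 4.454
Difference = 0.8775 − 4.454 = -3.5765

-3.58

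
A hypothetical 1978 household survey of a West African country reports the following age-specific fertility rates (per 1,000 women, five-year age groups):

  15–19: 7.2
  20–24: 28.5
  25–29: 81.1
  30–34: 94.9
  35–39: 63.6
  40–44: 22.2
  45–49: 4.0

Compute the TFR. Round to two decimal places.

Sum of ASFRs = 7.2 + 28.5 + 81.1 + 94.9 + 63.6 + 22.2 + 4.0 = 301.5
TFR = 5 × 301.5 / 1000 = 1.5075

1.51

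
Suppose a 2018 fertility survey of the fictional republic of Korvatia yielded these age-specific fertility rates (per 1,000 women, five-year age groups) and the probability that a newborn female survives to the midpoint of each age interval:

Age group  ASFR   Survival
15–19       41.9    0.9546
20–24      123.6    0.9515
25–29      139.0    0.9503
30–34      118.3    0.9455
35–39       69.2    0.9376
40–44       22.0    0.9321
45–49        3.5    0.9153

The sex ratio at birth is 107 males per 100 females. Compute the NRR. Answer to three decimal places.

1.184

Proportion female at birth = 100 / (100 + 107) = 0.48309.
Per-age-group product (5 × ASFR × survival probability):
  15–19: 5 × 41.9/1000 × 0.9546 = 0.19999
  20–24: 5 × 123.6/1000 × 0.9515 = 0.58803
  25–29: 5 × 139.0/1000 × 0.9503 = 0.66046
  30–34: 5 × 118.3/1000 × 0.9455 = 0.55926
  35–39: 5 × 69.2/1000 × 0.9376 = 0.32441
  40–44: 5 × 22.0/1000 × 0.9321 = 0.10253
  45–49: 5 × 3.5/1000 × 0.9153 = 0.01602
Sum = 2.45070
NRR = 0.48309 × 2.45070 = 1.18391
With NRR above 1 the population is above replacement fertility.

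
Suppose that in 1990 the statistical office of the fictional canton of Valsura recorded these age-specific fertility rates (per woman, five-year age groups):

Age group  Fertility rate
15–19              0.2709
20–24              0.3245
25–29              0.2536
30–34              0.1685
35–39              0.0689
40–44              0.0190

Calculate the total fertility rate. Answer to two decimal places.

5.53

Sum of ASFRs = 0.2709 + 0.3245 + 0.2536 + 0.1685 + 0.0689 + 0.0190 = 1.1054
TFR = 5 × 1.1054 = 5.527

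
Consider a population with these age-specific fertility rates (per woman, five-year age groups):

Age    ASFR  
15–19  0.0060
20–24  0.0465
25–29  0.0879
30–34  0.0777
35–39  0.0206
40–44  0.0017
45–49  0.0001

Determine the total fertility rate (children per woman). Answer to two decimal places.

Sum of ASFRs = 0.0060 + 0.0465 + 0.0879 + 0.0777 + 0.0206 + 0.0017 + 0.0001 = 0.2405
TFR = 5 × 0.2405 = 1.2025

1.20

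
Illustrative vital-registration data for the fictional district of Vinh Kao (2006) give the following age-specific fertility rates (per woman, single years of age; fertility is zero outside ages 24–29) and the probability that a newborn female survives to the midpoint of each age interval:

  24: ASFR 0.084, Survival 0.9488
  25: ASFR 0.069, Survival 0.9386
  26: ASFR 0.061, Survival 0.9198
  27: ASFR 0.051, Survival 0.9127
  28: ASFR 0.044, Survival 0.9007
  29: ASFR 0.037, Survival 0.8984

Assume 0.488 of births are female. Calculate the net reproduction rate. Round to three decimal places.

0.156

Proportion female at birth = 0.488.
Survival-weighted fertility by age (1·fₓ·Sₓ):
  24: 1 × 0.084 × 0.9488 = 0.07970
  25: 1 × 0.069 × 0.9386 = 0.06476
  26: 1 × 0.061 × 0.9198 = 0.05611
  27: 1 × 0.051 × 0.9127 = 0.04655
  28: 1 × 0.044 × 0.9007 = 0.03963
  29: 1 × 0.037 × 0.8984 = 0.03324
Sum = 0.31999
NRR = 0.488 × 0.31999 = 0.15616
NRR < 1, so the cohort does not fully replace itself.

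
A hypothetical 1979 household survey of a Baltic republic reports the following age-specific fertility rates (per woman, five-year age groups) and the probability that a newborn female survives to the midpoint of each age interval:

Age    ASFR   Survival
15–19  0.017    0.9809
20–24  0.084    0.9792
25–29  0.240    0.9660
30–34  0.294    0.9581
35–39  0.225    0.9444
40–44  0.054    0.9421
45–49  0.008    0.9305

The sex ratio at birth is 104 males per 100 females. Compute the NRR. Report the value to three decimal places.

2.165

Proportion female at birth = 100 / (100 + 104) = 0.49020.
Weighting each age-specific rate by interval width and survival:
  15–19: 5 × 0.017 × 0.9809 = 0.08338
  20–24: 5 × 0.084 × 0.9792 = 0.41126
  25–29: 5 × 0.240 × 0.9660 = 1.15920
  30–34: 5 × 0.294 × 0.9581 = 1.40841
  35–39: 5 × 0.225 × 0.9444 = 1.06245
  40–44: 5 × 0.054 × 0.9421 = 0.25437
  45–49: 5 × 0.008 × 0.9305 = 0.03722
Sum = 4.41629
NRR = 0.49020 × 4.41629 = 2.16487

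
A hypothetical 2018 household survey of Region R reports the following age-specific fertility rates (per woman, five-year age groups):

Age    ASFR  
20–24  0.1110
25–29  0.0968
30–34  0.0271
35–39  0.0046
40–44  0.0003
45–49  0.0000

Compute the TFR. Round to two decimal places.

1.20

Sum of ASFRs = 0.1110 + 0.0968 + 0.0271 + 0.0046 + 0.0003 + 0.0000 = 0.2398
TFR = 5 × 0.2398 = 1.199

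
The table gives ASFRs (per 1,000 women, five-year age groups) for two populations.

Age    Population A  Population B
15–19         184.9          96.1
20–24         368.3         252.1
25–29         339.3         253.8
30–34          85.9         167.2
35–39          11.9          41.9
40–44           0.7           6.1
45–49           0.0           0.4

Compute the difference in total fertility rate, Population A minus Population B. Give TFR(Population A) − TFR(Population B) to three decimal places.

Population A:
  Sum of ASFRs = 184.9 + 368.3 + 339.3 + 85.9 + 11.9 + 0.7 + 0.0 = 991.0
  TFR = 5 × 991.0 / 1000 = 4.955
Population B:
  Sum of ASFRs = 96.1 + 252.1 + 253.8 + 167.2 + 41.9 + 6.1 + 0.4 = 817.6
  TFR = 5 × 817.6 / 1000 = 4.088
Difference = 4.955 − 4.088 = 0.867

0.867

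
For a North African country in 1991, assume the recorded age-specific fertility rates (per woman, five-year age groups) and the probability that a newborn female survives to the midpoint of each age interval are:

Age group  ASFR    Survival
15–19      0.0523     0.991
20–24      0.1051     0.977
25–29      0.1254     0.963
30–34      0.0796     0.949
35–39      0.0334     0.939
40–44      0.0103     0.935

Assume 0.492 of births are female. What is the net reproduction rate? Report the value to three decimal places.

Proportion female at birth = 0.492.
Survival-weighted fertility by age (5·fₓ·Sₓ):
  15–19: 5 × 0.0523 × 0.991 = 0.25915
  20–24: 5 × 0.1051 × 0.977 = 0.51341
  25–29: 5 × 0.1254 × 0.963 = 0.60380
  30–34: 5 × 0.0796 × 0.949 = 0.37770
  35–39: 5 × 0.0334 × 0.939 = 0.15681
  40–44: 5 × 0.0103 × 0.935 = 0.04815
Sum = 1.95902
NRR = 0.492 × 1.95902 = 0.96384
NRR < 1, so the cohort does not fully replace itself.

0.964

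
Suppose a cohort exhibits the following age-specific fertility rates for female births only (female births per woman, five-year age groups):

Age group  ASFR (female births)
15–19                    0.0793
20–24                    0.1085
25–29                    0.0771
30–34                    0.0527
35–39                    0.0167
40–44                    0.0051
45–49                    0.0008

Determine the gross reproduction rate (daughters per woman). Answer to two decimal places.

Sum of female ASFRs = 0.0793 + 0.1085 + 0.0771 + 0.0527 + 0.0167 + 0.0051 + 0.0008 = 0.3402
GRR = 5 × 0.3402 = 1.701

1.70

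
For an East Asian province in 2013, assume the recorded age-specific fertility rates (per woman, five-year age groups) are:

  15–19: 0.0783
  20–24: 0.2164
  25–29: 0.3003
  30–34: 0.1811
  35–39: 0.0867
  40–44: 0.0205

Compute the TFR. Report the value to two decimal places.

Sum of ASFRs = 0.0783 + 0.2164 + 0.3003 + 0.1811 + 0.0867 + 0.0205 = 0.8833
TFR = 5 × 0.8833 = 4.4165

4.42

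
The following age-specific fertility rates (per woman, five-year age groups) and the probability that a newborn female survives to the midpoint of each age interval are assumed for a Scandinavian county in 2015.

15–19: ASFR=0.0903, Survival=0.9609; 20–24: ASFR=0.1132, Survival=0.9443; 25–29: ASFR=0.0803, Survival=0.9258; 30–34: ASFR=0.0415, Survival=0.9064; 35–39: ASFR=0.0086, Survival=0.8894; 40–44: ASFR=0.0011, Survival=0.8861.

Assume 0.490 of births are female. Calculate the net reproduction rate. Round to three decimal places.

Proportion female at birth = 0.490.
Per-age-group product (5 × ASFR × survival probability):
  15–19: 5 × 0.0903 × 0.9609 = 0.43385
  20–24: 5 × 0.1132 × 0.9443 = 0.53447
  25–29: 5 × 0.0803 × 0.9258 = 0.37171
  30–34: 5 × 0.0415 × 0.9064 = 0.18808
  35–39: 5 × 0.0086 × 0.8894 = 0.03824
  40–44: 5 × 0.0011 × 0.8861 = 0.00487
Sum = 1.57122
NRR = 0.490 × 1.57122 = 0.76990

0.770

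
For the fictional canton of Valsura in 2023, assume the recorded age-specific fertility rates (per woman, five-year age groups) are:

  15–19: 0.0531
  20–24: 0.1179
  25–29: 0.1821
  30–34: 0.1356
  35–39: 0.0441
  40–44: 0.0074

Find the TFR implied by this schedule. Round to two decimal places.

Sum of ASFRs = 0.0531 + 0.1179 + 0.1821 + 0.1356 + 0.0441 + 0.0074 = 0.5402
TFR = 5 × 0.5402 = 2.701

2.70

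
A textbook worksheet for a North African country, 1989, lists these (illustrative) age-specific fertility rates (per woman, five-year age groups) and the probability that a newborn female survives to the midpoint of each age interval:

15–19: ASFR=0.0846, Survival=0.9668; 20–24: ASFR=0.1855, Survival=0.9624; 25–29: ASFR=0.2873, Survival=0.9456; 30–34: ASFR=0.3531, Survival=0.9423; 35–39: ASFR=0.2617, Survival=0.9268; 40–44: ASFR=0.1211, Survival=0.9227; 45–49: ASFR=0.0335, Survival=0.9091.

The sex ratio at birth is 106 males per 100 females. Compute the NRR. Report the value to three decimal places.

3.033

Proportion female at birth = 100 / (100 + 106) = 0.48544.
Per-age-group product (5 × ASFR × survival probability):
  15–19: 5 × 0.0846 × 0.9668 = 0.40896
  20–24: 5 × 0.1855 × 0.9624 = 0.89263
  25–29: 5 × 0.2873 × 0.9456 = 1.35835
  30–34: 5 × 0.3531 × 0.9423 = 1.66363
  35–39: 5 × 0.2617 × 0.9268 = 1.21272
  40–44: 5 × 0.1211 × 0.9227 = 0.55869
  45–49: 5 × 0.0335 × 0.9091 = 0.15227
Sum = 6.24725
NRR = 0.48544 × 6.24725 = 3.03267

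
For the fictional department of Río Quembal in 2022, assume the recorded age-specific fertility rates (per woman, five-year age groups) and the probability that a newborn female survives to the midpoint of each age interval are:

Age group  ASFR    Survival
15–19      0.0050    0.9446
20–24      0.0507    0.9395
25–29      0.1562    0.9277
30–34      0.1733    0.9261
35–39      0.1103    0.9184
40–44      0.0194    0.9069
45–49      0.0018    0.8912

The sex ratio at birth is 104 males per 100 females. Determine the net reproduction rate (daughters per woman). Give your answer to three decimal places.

Proportion female at birth = 100 / (100 + 104) = 0.49020.
Each age group contributes 5 × ASFR × survival:
  15–19: 5 × 0.0050 × 0.9446 = 0.02362
  20–24: 5 × 0.0507 × 0.9395 = 0.23816
  25–29: 5 × 0.1562 × 0.9277 = 0.72453
  30–34: 5 × 0.1733 × 0.9261 = 0.80247
  35–39: 5 × 0.1103 × 0.9184 = 0.50650
  40–44: 5 × 0.0194 × 0.9069 = 0.08797
  45–49: 5 × 0.0018 × 0.8912 = 0.00802
Sum = 2.39127
NRR = 0.49020 × 2.39127 = 1.17220
NRR > 1, so each generation more than replaces itself.

1.172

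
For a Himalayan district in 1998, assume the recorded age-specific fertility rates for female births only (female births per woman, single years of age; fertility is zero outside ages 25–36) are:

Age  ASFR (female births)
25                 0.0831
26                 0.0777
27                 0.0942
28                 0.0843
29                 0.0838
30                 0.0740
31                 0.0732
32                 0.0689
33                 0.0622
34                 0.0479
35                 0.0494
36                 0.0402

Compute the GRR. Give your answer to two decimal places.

Sum of female ASFRs = 0.0831 + 0.0777 + 0.0942 + 0.0843 + 0.0838 + 0.0740 + 0.0732 + 0.0689 + 0.0622 + 0.0479 + 0.0494 + 0.0402 = 0.8389
GRR = 0.8389

0.84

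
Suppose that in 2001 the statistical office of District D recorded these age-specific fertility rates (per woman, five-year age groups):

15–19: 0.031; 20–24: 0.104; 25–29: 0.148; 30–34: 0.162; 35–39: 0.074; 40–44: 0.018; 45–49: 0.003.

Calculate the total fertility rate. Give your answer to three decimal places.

Sum of ASFRs = 0.031 + 0.104 + 0.148 + 0.162 + 0.074 + 0.018 + 0.003 = 0.540
TFR = 5 × 0.540 = 2.7

2.700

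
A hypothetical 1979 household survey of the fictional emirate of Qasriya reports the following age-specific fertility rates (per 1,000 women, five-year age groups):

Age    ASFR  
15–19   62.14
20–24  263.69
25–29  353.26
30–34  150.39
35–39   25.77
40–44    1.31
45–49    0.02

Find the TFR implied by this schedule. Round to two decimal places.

4.28

Sum of ASFRs = 62.14 + 263.69 + 353.26 + 150.39 + 25.77 + 1.31 + 0.02 = 856.58
TFR = 5 × 856.58 / 1000 = 4.2829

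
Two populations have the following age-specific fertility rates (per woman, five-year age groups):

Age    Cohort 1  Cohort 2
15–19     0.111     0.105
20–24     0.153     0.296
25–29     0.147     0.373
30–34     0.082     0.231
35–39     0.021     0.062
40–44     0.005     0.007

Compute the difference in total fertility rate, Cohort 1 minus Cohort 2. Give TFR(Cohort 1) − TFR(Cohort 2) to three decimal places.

Cohort 1:
  Sum of ASFRs = 0.111 + 0.153 + 0.147 + 0.082 + 0.021 + 0.005 = 0.519
  TFR = 5 × 0.519 = 2.595
Cohort 2:
  Sum of ASFRs = 0.105 + 0.296 + 0.373 + 0.231 + 0.062 + 0.007 = 1.074
  TFR = 5 × 1.074 = 5.37
Difference = 2.595 − 5.37 = -2.775

-2.775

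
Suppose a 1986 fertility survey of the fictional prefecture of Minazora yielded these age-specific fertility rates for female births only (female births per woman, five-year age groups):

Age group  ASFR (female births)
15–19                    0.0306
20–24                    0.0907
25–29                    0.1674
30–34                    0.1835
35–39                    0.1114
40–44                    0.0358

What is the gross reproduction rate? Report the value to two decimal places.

3.10

Sum of female ASFRs = 0.0306 + 0.0907 + 0.1674 + 0.1835 + 0.1114 + 0.0358 = 0.6194
GRR = 5 × 0.6194 = 3.097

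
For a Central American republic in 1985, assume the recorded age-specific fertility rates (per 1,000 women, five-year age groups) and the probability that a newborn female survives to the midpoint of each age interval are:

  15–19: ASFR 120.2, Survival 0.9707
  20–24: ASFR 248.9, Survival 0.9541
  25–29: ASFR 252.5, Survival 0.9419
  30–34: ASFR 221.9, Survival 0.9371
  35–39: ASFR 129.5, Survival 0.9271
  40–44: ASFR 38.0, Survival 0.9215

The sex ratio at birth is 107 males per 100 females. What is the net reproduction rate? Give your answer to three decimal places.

Proportion female at birth = 100 / (100 + 107) = 0.48309.
Weighting each age-specific rate by interval width and survival:
  15–19: 5 × 120.2/1000 × 0.9707 = 0.58339
  20–24: 5 × 248.9/1000 × 0.9541 = 1.18738
  25–29: 5 × 252.5/1000 × 0.9419 = 1.18915
  30–34: 5 × 221.9/1000 × 0.9371 = 1.03971
  35–39: 5 × 129.5/1000 × 0.9271 = 0.60030
  40–44: 5 × 38.0/1000 × 0.9215 = 0.17509
Sum = 4.77502
NRR = 0.48309 × 4.77502 = 2.30676
NRR > 1, so each generation more than replaces itself.

2.307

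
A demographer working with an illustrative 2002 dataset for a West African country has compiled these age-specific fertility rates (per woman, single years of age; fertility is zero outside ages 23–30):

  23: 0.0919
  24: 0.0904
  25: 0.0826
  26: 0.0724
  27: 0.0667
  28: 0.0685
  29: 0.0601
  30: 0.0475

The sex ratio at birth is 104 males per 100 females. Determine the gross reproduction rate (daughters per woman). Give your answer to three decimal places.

0.284

Proportion female at birth = 100 / (100 + 104) = 0.49020.
Sum of ASFRs = 0.0919 + 0.0904 + 0.0826 + 0.0724 + 0.0667 + 0.0685 + 0.0601 + 0.0475 = 0.5801
TFR = 0.5801
GRR = 0.49020 × 0.5801 = 0.28437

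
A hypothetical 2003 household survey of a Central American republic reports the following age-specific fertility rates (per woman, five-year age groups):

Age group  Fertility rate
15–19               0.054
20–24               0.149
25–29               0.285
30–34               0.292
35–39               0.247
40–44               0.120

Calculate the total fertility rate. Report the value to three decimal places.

5.735

Sum of ASFRs = 0.054 + 0.149 + 0.285 + 0.292 + 0.247 + 0.120 = 1.147
TFR = 5 × 1.147 = 5.735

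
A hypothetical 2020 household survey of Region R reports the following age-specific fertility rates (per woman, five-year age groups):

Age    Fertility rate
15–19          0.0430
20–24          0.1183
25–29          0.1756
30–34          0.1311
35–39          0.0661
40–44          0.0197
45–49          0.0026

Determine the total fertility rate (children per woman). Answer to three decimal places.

2.782

Sum of ASFRs = 0.0430 + 0.1183 + 0.1756 + 0.1311 + 0.0661 + 0.0197 + 0.0026 = 0.5564
TFR = 5 × 0.5564 = 2.782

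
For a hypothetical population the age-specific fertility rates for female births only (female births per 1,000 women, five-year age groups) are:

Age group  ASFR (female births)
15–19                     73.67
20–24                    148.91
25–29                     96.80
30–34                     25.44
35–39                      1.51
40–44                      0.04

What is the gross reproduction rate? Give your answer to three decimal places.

Sum of female ASFRs = 73.67 + 148.91 + 96.80 + 25.44 + 1.51 + 0.04 = 346.37
GRR = 5 × 346.37 / 1000 = 1.73185

1.732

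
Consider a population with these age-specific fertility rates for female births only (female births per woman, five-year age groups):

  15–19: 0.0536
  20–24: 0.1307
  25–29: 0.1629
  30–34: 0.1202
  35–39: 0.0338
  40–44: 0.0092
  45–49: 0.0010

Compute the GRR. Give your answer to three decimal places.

Sum of female ASFRs = 0.0536 + 0.1307 + 0.1629 + 0.1202 + 0.0338 + 0.0092 + 0.0010 = 0.5114
GRR = 5 × 0.5114 = 2.557

2.557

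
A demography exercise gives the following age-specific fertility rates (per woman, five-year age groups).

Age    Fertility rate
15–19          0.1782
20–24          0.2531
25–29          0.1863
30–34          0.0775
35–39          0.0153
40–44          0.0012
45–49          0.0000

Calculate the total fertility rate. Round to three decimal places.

3.558

Sum of ASFRs = 0.1782 + 0.2531 + 0.1863 + 0.0775 + 0.0153 + 0.0012 + 0.0000 = 0.7116
TFR = 5 × 0.7116 = 3.558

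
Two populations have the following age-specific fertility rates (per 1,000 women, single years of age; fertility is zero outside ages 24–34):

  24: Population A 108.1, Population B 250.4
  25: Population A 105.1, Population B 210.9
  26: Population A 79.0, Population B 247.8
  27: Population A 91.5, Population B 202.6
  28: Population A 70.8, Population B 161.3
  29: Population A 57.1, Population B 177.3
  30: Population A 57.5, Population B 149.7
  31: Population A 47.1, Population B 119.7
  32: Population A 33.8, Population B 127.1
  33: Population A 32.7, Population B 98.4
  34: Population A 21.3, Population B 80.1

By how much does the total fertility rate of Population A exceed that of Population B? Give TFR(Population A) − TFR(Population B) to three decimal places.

Population A:
  Sum of ASFRs = 108.1 + 105.1 + 79.0 + 91.5 + 70.8 + 57.1 + 57.5 + 47.1 + 33.8 + 32.7 + 21.3 = 704.0
  TFR = 704.0 / 1000 = 0.704
Population B:
  Sum of ASFRs = 250.4 + 210.9 + 247.8 + 202.6 + 161.3 + 177.3 + 149.7 + 119.7 + 127.1 + 98.4 + 80.1 = 1825.3
  TFR = 1825.3 / 1000 = 1.8253
Difference = 0.704 − 1.8253 = -1.1213

-1.121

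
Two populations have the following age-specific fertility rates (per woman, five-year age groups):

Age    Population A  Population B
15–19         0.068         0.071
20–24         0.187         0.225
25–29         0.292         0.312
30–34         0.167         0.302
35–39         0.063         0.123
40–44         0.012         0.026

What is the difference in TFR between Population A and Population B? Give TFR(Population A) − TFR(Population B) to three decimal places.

Population A:
  Sum of ASFRs = 0.068 + 0.187 + 0.292 + 0.167 + 0.063 + 0.012 = 0.789
  TFR = 5 × 0.789 = 3.945
Population B:
  Sum of ASFRs = 0.071 + 0.225 + 0.312 + 0.302 + 0.123 + 0.026 = 1.059
  TFR = 5 × 1.059 = 5.295
Difference = 3.945 − 5.295 = -1.35

-1.350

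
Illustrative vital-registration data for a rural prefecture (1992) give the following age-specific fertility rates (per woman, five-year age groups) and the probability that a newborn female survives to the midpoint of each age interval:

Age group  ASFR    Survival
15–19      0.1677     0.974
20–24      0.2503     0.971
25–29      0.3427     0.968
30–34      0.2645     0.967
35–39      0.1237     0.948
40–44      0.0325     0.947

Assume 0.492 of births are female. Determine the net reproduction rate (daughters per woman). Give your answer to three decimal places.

Proportion female at birth = 0.492.
Weighting each age-specific rate by interval width and survival:
  15–19: 5 × 0.1677 × 0.974 = 0.81670
  20–24: 5 × 0.2503 × 0.971 = 1.21521
  25–29: 5 × 0.3427 × 0.968 = 1.65867
  30–34: 5 × 0.2645 × 0.967 = 1.27886
  35–39: 5 × 0.1237 × 0.948 = 0.58634
  40–44: 5 × 0.0325 × 0.947 = 0.15389
Sum = 5.70967
NRR = 0.492 × 5.70967 = 2.80916

2.809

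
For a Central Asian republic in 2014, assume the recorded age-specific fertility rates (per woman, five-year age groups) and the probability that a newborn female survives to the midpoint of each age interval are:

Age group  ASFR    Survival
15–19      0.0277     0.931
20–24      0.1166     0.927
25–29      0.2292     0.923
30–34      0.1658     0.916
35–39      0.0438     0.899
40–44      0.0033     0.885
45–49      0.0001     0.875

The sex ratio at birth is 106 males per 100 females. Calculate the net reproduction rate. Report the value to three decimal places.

Proportion female at birth = 100 / (100 + 106) = 0.48544.
Each age group contributes 5 × ASFR × survival:
  15–19: 5 × 0.0277 × 0.931 = 0.12894
  20–24: 5 × 0.1166 × 0.927 = 0.54044
  25–29: 5 × 0.2292 × 0.923 = 1.05776
  30–34: 5 × 0.1658 × 0.916 = 0.75936
  35–39: 5 × 0.0438 × 0.899 = 0.19688
  40–44: 5 × 0.0033 × 0.885 = 0.01460
  45–49: 5 × 0.0001 × 0.875 = 0.00044
Sum = 2.69842
NRR = 0.48544 × 2.69842 = 1.30992
NRR > 1, so each generation more than replaces itself.

1.310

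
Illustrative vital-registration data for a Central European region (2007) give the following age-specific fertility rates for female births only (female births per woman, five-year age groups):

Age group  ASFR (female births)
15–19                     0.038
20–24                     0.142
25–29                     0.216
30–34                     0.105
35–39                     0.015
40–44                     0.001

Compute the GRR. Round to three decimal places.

2.585

Sum of female ASFRs = 0.038 + 0.142 + 0.216 + 0.105 + 0.015 + 0.001 = 0.517
GRR = 5 × 0.517 = 2.585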